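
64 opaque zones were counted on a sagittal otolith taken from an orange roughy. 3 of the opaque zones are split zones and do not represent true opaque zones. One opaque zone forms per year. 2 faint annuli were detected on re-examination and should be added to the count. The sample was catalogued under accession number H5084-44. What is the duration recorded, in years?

63 years

Correcting the raw count gives 64 − 3 + 2 = 63 true opaque zones.
At one opaque zone per year, that is 63 years.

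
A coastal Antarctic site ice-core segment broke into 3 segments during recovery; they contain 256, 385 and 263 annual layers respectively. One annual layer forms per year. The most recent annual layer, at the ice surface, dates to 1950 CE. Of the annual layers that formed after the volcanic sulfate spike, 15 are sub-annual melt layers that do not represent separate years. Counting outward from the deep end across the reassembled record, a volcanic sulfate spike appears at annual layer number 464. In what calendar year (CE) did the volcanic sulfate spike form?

1525 CE

Total annual layers = 256 + 385 + 263 = 904.
904 − 464 = 440 annual layers lie beyond the volcanic sulfate spike toward the ice surface.
440 − 15 false = 425 true annual layers after the volcanic sulfate spike.
The annual layer at the ice surface is 1950 CE, so the volcanic sulfate spike dates to 1950 − 425 = 1525 CE.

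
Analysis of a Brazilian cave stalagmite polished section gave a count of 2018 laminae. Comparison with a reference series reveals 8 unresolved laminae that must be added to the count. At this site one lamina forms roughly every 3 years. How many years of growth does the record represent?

After corrections the count is 2018 + 8 = 2026 laminae.
At 3 years per lamina, 2026 × 3 = 6078 years.

6078 years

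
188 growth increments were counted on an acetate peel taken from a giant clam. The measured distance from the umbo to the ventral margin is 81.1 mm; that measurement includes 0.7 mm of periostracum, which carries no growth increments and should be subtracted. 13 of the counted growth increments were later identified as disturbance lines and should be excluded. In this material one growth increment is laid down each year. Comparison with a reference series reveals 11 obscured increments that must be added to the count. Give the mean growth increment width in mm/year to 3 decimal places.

0.432 mm/year

After corrections the count is 188 − 13 + 11 = 186 growth increments.
The growth record spans 81.1 − 0.7 = 80.4 mm.
Extension rate ≈ 80.4 / 186 = 0.432 mm/year.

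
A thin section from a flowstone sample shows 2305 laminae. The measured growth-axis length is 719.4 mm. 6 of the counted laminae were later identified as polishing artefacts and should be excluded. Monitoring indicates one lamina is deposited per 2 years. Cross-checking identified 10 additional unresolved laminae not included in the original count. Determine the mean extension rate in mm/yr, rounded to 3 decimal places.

After corrections the count is 2305 − 6 + 10 = 2309 laminae.
Multiplying by 2 years per lamina: 2309 × 2 = 4618 years.
Extension rate ≈ 719.4 / 4618 = 0.156 mm/yr.

0.156 mm/yr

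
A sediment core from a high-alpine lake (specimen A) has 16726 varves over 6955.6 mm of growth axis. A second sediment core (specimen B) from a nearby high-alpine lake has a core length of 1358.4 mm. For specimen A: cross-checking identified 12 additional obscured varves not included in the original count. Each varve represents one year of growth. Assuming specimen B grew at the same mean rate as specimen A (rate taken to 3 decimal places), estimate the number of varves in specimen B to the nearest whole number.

Specimen A: correcting the raw count gives 16726 + 12 = 16738 true varves.
A: 6955.6 mm over 16738 years gives 6955.6 / 16738 ≈ 0.416 mm/yr.
For B, 1358.4 / 0.416 = 3265.38 years ≈ 3265 varves.

3265 varves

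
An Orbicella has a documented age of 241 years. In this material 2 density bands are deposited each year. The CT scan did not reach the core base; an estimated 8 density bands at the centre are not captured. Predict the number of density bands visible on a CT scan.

241 years at 2 density bands per year gives 241 × 2 = 482 density bands.
Subtracting the 8 density bands not captured gives 482 − 8 = 474 density bands in the record.

474 density bands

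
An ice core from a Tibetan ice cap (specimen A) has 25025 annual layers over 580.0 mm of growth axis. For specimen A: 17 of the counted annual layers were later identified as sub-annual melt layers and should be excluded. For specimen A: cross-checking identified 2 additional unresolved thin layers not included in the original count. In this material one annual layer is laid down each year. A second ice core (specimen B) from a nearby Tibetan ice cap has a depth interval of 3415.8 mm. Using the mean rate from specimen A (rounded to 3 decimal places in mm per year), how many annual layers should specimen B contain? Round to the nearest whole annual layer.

Specimen A: true annual layer count = 25025 − 17 + 2 = 25010.
A: Extension rate ≈ 580.0 / 25010 = 0.023 mm/year.
Specimen B: 3415.8 mm / 0.023 mm per year = 148513.04 years ≈ 148513 annual layers.

148513 annual layers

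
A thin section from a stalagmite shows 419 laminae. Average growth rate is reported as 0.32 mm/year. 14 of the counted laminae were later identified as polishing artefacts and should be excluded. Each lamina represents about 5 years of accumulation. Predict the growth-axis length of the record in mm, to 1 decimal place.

True lamina count = 419 − 14 = 405.
Multiplying by 5 years per lamina: 405 × 5 = 2025 years.
Length ≈ 0.32 × 2025 = 648.0 mm.

648.0 mm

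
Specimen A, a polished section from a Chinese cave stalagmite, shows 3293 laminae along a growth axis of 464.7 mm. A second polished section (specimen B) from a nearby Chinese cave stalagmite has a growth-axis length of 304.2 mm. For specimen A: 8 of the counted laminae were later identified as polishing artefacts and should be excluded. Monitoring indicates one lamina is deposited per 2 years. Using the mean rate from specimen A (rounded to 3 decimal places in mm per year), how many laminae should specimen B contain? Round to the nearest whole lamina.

2142 laminae

Specimen A: adjusted count: 3293 − 8 = 3285 laminae.
Specimen A: 3285 laminae at 2 years each span 3285 × 2 = 6570 years.
A: 464.7 mm over 6570 years gives 464.7 / 6570 ≈ 0.071 mm per year.
B spans 304.2 / 0.071 = 4284.51 years; at 2 years per lamina that is 4284.51 / 2 ≈ 2142 laminae.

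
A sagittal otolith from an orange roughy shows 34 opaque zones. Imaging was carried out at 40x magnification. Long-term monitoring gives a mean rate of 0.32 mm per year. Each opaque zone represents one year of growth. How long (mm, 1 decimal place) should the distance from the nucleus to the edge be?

10.9 mm

The record spans 34 years at 0.32 mm per year.
34 years at 0.32 mm/year gives 0.32 × 34 = 10.9 mm.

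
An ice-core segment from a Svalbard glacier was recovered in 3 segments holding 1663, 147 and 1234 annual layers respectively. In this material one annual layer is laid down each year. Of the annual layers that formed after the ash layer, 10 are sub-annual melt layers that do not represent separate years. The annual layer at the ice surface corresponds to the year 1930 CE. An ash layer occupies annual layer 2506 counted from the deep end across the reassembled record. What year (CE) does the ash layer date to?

Total annual layers = 1663 + 147 + 1234 = 3044.
3044 − 2506 = 538 annual layers lie beyond the ash layer toward the ice surface.
Removing the 10 false annual layers leaves 538 − 10 = 528 true annual layers beyond the ash layer.
Counting back 528 years from 1930 CE places the ash layer in 1930 − 528 = 1402 CE.

1402 CE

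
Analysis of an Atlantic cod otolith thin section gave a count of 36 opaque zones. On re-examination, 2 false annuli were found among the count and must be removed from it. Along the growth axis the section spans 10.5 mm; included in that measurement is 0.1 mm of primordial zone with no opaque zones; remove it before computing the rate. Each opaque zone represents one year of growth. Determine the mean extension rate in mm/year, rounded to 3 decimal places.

Correcting the raw count gives 36 − 2 = 34 true opaque zones.
Removing the 0.1 mm offcut leaves 10.5 − 0.1 = 10.4 mm.
Extension rate ≈ 10.4 / 34 = 0.306 mm/year.

0.306 mm/year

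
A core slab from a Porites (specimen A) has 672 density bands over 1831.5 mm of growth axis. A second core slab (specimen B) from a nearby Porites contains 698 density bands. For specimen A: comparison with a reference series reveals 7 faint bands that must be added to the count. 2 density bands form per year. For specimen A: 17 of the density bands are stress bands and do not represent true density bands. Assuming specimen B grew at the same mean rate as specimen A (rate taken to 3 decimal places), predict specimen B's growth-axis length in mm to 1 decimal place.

1931.0 mm

Specimen A: adjusted count: 672 − 17 + 7 = 662 density bands.
Specimen A: 662 density bands at 2 per year is 662 / 2 = 331 years.
A: Mean rate = 1831.5 mm / 331 years ≈ 5.533 mm/yr.
Specimen B: dividing by 2 density bands per year: 698 / 2 = 349 years. Length of B = 5.533 × 349 = 1931.0 mm.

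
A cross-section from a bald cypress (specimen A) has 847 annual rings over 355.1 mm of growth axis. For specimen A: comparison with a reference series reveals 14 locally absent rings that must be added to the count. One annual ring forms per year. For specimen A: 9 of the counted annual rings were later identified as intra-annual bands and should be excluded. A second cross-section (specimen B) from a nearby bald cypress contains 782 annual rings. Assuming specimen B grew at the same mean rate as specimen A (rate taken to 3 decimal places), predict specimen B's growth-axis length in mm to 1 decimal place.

326.1 mm

Specimen A: correcting the raw count gives 847 − 9 + 14 = 852 true annual rings.
A: Mean rate = 355.1 mm / 852 years ≈ 0.417 mm/year.
Length of B = 0.417 × 782 = 326.1 mm.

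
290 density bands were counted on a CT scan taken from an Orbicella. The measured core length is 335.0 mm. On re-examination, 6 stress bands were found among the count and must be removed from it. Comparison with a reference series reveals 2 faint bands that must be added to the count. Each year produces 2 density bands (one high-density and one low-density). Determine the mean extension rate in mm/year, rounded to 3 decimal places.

2.343 mm/year

After corrections the count is 290 − 6 + 2 = 286 density bands.
286 density bands at 2 per year is 286 / 2 = 143 years.
335.0 mm over 143 years gives 335.0 / 143 ≈ 2.343 mm/year.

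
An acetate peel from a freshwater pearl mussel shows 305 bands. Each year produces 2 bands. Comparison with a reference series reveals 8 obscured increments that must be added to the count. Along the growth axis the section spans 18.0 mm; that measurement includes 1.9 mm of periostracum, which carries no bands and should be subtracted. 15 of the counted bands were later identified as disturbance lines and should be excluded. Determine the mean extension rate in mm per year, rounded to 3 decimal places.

Correcting the raw count gives 305 − 15 + 8 = 298 true bands.
With 2 bands per year, 298 / 2 = 149 years.
Net length = 18.0 − 1.9 = 16.1 mm.
16.1 mm over 149 years gives 16.1 / 149 ≈ 0.108 mm per year.

0.108 mm per year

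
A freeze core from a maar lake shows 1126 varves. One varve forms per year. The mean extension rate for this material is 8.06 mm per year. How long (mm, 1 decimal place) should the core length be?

9075.6 mm

The record spans 1126 years at 8.06 mm per year.
Predicted length = 8.06 mm/year × 1126 years = 9075.6 mm.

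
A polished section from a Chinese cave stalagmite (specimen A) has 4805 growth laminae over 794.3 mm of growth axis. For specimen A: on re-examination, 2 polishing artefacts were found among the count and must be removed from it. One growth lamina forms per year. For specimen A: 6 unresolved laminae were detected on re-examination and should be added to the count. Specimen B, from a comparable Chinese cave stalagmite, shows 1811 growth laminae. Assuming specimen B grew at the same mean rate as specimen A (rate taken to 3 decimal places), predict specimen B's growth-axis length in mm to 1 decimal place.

Specimen A: adjusted count: 4805 − 2 + 6 = 4809 growth laminae.
A: Extension rate ≈ 794.3 / 4809 = 0.165 mm/yr.
For B, 0.165 mm/year × 1811 years = 298.8 mm.

298.8 mm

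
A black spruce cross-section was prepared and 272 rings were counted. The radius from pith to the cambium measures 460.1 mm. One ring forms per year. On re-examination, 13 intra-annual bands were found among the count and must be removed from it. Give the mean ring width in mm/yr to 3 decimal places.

After corrections the count is 272 − 13 = 259 rings.
460.1 mm over 259 years gives 460.1 / 259 ≈ 1.776 mm/yr.

1.776 mm/yr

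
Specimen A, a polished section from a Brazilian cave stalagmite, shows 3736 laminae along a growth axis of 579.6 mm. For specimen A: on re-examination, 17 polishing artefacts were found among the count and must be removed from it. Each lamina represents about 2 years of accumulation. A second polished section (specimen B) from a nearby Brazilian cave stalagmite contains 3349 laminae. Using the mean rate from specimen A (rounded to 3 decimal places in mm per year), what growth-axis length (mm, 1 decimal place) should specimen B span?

Specimen A: adjusted count: 3736 − 17 = 3719 laminae.
Specimen A: at 2 years per lamina, 3719 × 2 = 7438 years.
A: 579.6 mm over 7438 years gives 579.6 / 7438 ≈ 0.078 mm per year.
Specimen B: multiplying by 2 years per lamina: 3349 × 2 = 6698 years. B's length ≈ 0.078 × 6698 = 522.4 mm.

522.4 mm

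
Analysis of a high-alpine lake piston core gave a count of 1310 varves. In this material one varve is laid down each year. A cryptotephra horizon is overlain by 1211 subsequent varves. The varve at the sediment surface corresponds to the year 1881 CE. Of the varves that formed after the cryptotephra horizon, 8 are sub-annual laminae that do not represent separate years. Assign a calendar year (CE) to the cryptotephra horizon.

1211 varves post-date the cryptotephra horizon.
1211 − 8 false = 1203 true varves after the cryptotephra horizon.
1881 − 1203 = 678 CE.

678 CE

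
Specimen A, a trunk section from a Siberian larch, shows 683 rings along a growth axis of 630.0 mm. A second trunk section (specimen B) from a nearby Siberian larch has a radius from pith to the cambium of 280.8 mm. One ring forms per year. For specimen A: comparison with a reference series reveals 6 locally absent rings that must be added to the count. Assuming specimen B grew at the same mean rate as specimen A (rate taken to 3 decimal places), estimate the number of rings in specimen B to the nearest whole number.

307 rings

Specimen A: after corrections the count is 683 + 6 = 689 rings.
A: Extension rate ≈ 630.0 / 689 = 0.914 mm/yr.
B spans 280.8 / 0.914 = 307.22 years ≈ 307 rings.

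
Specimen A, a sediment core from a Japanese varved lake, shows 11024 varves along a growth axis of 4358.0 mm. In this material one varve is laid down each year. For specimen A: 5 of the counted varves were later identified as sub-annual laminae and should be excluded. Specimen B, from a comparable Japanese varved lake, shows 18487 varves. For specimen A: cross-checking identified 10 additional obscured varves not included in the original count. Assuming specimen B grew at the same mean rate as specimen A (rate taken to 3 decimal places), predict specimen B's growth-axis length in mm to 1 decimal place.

7302.4 mm

Specimen A: correcting the raw count gives 11024 − 5 + 10 = 11029 true varves.
A: Extension rate ≈ 4358.0 / 11029 = 0.395 mm per year.
B's length ≈ 0.395 × 18487 = 7302.4 mm.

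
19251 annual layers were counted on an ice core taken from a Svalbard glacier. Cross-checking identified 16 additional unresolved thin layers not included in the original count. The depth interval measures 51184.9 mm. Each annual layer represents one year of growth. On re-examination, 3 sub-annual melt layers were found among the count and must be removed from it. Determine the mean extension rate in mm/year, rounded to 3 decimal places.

2.657 mm/year

Adjusted count: 19251 − 3 + 16 = 19264 annual layers.
Mean rate = 51184.9 mm / 19264 years ≈ 2.657 mm/year.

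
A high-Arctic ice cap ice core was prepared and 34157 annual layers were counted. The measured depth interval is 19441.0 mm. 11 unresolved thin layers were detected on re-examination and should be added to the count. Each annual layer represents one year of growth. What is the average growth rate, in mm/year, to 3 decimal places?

True annual layer count = 34157 + 11 = 34168.
Extension rate ≈ 19441.0 / 34168 = 0.569 mm/year.

0.569 mm/year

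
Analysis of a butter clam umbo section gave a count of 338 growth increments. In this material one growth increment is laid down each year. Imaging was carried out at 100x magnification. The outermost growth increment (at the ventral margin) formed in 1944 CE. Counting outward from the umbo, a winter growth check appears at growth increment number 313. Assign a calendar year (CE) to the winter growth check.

1919 CE

338 − 313 = 25 growth increments lie beyond the winter growth check toward the ventral margin.
1944 − 25 = 1919 CE.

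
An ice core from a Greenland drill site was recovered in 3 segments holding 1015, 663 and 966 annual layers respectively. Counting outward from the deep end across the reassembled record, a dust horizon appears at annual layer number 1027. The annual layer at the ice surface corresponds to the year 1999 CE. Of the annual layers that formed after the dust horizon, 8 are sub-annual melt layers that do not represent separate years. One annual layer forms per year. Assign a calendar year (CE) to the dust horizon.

390 CE

Total annual layers = 1015 + 663 + 966 = 2644.
2644 − 1027 = 1617 annual layers lie beyond the dust horizon toward the ice surface.
Removing the 8 false annual layers leaves 1617 − 8 = 1609 true annual layers beyond the dust horizon.
The annual layer at the ice surface is 1999 CE, so the dust horizon dates to 1999 − 1609 = 390 CE.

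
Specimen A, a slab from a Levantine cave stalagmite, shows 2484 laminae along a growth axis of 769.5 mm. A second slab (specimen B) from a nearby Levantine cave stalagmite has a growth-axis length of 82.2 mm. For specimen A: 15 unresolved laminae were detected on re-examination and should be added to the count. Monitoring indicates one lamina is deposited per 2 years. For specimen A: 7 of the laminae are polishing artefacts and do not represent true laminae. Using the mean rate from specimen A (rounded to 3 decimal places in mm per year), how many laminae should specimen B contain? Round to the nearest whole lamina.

267 laminae

Specimen A: adjusted count: 2484 − 7 + 15 = 2492 laminae.
Specimen A: multiplying by 2 years per lamina: 2492 × 2 = 4984 years.
A: Mean rate = 769.5 mm / 4984 years ≈ 0.154 mm per year.
For B, 82.2 / 0.154 = 533.77 years; at 2 years per lamina that is 533.77 / 2 ≈ 267 laminae.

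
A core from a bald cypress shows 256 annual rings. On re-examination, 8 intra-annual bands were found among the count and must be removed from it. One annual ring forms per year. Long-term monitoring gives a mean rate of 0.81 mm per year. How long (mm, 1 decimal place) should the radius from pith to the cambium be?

200.9 mm

Correcting the raw count gives 256 − 8 = 248 true annual rings.
248 years at 0.81 mm/year gives 0.81 × 248 = 200.9 mm.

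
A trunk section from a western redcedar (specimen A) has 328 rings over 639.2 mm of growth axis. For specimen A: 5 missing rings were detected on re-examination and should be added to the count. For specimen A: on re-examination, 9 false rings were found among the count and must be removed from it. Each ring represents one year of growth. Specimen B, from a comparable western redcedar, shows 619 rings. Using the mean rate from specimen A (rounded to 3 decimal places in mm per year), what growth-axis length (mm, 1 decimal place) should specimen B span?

1221.3 mm

Specimen A: true ring count = 328 − 9 + 5 = 324.
A: Extension rate ≈ 639.2 / 324 = 1.973 mm/year.
Length of B = 1.973 × 619 = 1221.3 mm.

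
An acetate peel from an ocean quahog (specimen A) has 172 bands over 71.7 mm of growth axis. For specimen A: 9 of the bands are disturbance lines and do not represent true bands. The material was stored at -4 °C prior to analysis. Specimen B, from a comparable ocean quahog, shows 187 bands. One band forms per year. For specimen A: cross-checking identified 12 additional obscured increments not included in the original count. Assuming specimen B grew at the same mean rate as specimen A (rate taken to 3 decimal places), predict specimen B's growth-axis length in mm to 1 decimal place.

Specimen A: true band count = 172 − 9 + 12 = 175.
A: Extension rate ≈ 71.7 / 175 = 0.410 mm/yr.
Length of B = 0.410 × 187 = 76.7 mm.

76.7 mm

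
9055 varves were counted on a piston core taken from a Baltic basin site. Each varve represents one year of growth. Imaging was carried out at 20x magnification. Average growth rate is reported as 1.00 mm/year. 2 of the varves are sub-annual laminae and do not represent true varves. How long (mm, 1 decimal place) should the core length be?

9053.0 mm

Correcting the raw count gives 9055 − 2 = 9053 true varves.
Length ≈ 1.00 × 9053 = 9053.0 mm.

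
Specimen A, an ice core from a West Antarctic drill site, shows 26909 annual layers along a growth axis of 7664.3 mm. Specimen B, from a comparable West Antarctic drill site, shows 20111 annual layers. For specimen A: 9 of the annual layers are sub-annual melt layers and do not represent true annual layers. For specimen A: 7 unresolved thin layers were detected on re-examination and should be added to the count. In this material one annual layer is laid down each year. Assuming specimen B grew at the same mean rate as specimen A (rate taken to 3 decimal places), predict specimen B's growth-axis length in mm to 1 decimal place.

5731.6 mm

Specimen A: after corrections the count is 26909 − 9 + 7 = 26907 annual layers.
A: Extension rate ≈ 7664.3 / 26907 = 0.285 mm per year.
Length of B = 0.285 × 20111 = 5731.6 mm.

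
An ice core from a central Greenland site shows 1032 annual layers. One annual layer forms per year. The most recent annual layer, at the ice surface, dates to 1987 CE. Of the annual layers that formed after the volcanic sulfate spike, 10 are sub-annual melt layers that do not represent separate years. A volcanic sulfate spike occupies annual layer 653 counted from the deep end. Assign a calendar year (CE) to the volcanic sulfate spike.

Between annual layer 653 and the ice surface there are 1032 − 653 = 379 annual layers.
Removing the 10 false annual layers leaves 379 − 10 = 369 true annual layers beyond the volcanic sulfate spike.
The annual layer at the ice surface is 1987 CE, so the volcanic sulfate spike dates to 1987 − 369 = 1618 CE.

1618 CE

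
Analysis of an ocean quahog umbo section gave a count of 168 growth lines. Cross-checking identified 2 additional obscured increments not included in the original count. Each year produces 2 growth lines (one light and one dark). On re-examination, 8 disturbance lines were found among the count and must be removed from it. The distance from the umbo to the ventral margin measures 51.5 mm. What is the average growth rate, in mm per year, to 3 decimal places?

0.636 mm per year

Adjusted count: 168 − 8 + 2 = 162 growth lines.
162 growth lines at 2 per year is 162 / 2 = 81 years.
51.5 mm over 81 years gives 51.5 / 81 ≈ 0.636 mm per year.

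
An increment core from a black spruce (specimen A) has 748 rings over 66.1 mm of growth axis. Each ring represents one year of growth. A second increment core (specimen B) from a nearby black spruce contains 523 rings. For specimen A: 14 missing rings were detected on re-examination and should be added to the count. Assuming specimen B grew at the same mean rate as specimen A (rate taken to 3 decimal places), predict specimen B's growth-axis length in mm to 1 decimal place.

Specimen A: adjusted count: 748 + 14 = 762 rings.
A: Extension rate ≈ 66.1 / 762 = 0.087 mm per year.
Length of B = 0.087 × 523 = 45.5 mm.

45.5 mm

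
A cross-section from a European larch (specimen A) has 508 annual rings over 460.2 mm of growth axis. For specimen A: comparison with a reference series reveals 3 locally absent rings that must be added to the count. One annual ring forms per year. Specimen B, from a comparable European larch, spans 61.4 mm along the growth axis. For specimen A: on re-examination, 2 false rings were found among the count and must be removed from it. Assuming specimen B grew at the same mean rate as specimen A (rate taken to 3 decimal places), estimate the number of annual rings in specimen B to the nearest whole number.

68 annual rings

Specimen A: correcting the raw count gives 508 − 2 + 3 = 509 true annual rings.
A: 460.2 mm over 509 years gives 460.2 / 509 ≈ 0.904 mm/year.
For B, 61.4 / 0.904 = 67.92 years ≈ 68 annual rings.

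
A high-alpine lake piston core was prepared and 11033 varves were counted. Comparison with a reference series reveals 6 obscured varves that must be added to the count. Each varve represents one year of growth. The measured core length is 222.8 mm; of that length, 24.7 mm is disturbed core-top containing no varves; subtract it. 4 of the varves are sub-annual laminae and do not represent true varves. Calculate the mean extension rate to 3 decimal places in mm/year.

0.018 mm/year

After corrections the count is 11033 − 4 + 6 = 11035 varves.
Net length = 222.8 − 24.7 = 198.1 mm.
198.1 mm over 11035 years gives 198.1 / 11035 ≈ 0.018 mm/year.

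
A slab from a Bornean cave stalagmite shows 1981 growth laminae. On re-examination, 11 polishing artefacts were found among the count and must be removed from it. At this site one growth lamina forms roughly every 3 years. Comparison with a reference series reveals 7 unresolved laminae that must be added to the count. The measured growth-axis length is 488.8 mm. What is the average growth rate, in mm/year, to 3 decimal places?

True growth lamina count = 1981 − 11 + 7 = 1977.
1977 growth laminae at 3 years each span 1977 × 3 = 5931 years.
Mean rate = 488.8 mm / 5931 years ≈ 0.082 mm/year.

0.082 mm/year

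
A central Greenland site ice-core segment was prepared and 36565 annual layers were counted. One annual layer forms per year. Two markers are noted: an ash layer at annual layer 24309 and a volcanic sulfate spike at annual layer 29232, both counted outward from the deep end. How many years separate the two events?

The two markers are separated by 29232 − 24309 = 4923 annual layers.
One annual layer per year makes the interval 4923 years.

4923 years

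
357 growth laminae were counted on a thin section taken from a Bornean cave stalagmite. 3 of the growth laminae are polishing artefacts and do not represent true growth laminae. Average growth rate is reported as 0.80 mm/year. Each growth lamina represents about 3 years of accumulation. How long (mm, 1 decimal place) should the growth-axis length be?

849.6 mm

Correcting the raw count gives 357 − 3 = 354 true growth laminae.
354 growth laminae at 3 years each span 354 × 3 = 1062 years.
Predicted length = 0.80 mm/year × 1062 years = 849.6 mm.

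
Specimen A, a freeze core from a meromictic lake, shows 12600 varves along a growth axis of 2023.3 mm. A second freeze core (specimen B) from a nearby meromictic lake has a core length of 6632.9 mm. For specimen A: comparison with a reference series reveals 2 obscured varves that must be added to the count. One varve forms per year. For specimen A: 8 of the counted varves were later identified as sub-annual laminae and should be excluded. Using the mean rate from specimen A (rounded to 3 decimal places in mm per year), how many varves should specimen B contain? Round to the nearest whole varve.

Specimen A: adjusted count: 12600 − 8 + 2 = 12594 varves.
A: Mean rate = 2023.3 mm / 12594 years ≈ 0.161 mm per year.
B spans 6632.9 / 0.161 = 41198.14 years ≈ 41198 varves.

41198 varves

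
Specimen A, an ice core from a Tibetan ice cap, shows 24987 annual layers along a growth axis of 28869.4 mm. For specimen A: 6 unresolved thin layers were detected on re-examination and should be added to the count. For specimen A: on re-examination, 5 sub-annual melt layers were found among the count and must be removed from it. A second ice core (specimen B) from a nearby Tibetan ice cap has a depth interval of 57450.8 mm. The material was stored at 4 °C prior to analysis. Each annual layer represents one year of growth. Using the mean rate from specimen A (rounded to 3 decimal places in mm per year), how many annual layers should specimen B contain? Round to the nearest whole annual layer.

49741 annual layers

Specimen A: true annual layer count = 24987 − 5 + 6 = 24988.
A: Extension rate ≈ 28869.4 / 24988 = 1.155 mm/yr.
Specimen B: 57450.8 mm / 1.155 mm per year = 49740.95 years ≈ 49741 annual layers.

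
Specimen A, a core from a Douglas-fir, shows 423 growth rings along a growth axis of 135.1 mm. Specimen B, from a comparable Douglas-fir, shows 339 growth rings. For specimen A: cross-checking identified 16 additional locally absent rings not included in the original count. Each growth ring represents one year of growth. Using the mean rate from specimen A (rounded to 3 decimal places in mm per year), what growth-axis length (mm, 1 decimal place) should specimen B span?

104.4 mm

Specimen A: after corrections the count is 423 + 16 = 439 growth rings.
A: Mean rate = 135.1 mm / 439 years ≈ 0.308 mm per year.
B's length ≈ 0.308 × 339 = 104.4 mm.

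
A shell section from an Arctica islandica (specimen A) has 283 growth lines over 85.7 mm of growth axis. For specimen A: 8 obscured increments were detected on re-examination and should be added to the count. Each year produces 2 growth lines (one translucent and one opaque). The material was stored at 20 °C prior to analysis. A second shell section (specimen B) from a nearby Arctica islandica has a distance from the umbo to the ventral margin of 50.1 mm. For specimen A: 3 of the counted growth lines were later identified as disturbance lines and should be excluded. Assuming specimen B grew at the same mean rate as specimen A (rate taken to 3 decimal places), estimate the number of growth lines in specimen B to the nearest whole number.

168 growth lines

Specimen A: correcting the raw count gives 283 − 3 + 8 = 288 true growth lines.
Specimen A: with 2 growth lines per year, 288 / 2 = 144 years.
A: 85.7 mm over 144 years gives 85.7 / 144 ≈ 0.595 mm per year.
B spans 50.1 / 0.595 = 84.20 years; at 2 growth lines per year that is 84.20 × 2 ≈ 168 growth lines.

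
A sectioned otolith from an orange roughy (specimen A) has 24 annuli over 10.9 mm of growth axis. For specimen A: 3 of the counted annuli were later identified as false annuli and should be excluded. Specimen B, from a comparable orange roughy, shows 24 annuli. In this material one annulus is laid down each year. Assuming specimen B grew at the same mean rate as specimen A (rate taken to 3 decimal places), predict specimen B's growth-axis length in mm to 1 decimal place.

12.5 mm

Specimen A: adjusted count: 24 − 3 = 21 annuli.
A: Mean rate = 10.9 mm / 21 years ≈ 0.519 mm/year.
B's length ≈ 0.519 × 24 = 12.5 mm.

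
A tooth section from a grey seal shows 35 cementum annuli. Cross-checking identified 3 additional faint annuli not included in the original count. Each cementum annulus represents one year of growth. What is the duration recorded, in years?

38 years

Correcting the raw count gives 35 + 3 = 38 true cementum annuli.
With a one-to-one cementum annulus periodicity this is 38 years.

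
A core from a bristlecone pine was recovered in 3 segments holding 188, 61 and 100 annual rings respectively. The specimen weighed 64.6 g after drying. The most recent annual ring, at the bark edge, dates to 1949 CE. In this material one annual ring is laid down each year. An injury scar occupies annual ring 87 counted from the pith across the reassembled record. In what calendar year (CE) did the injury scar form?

Total annual rings = 188 + 61 + 100 = 349.
The injury scar sits at annual ring 87 from the pith, so 349 − 87 = 262 annual rings formed after it.
1949 − 262 = 1687 CE.

1687 CE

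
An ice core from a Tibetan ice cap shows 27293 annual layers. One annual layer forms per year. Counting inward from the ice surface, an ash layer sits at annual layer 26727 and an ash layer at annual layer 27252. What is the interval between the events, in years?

525 years

The two markers are separated by 27252 − 26727 = 525 annual layers.
One annual layer per year makes the interval 525 years.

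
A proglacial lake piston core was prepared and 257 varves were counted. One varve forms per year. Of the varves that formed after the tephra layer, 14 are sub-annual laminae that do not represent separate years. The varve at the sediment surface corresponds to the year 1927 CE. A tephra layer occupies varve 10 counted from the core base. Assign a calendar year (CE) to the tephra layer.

1694 CE

Between varve 10 and the sediment surface there are 257 − 10 = 247 varves.
247 − 14 false = 233 true varves after the tephra layer.
1927 − 233 = 1694 CE.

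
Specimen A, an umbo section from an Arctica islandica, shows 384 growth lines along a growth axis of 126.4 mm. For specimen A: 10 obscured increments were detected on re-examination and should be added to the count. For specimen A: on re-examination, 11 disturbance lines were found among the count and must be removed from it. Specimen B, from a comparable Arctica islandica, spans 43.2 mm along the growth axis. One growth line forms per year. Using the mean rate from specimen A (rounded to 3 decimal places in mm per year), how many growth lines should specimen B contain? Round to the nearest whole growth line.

131 growth lines

Specimen A: adjusted count: 384 − 11 + 10 = 383 growth lines.
A: Mean rate = 126.4 mm / 383 years ≈ 0.330 mm per year.
B spans 43.2 / 0.330 = 130.91 years ≈ 131 growth lines.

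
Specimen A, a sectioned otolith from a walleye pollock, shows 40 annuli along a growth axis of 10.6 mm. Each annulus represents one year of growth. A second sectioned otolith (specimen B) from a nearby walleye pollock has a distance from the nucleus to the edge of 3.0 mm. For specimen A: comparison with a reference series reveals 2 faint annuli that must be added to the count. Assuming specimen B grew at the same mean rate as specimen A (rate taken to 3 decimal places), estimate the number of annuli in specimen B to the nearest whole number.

Specimen A: after corrections the count is 40 + 2 = 42 annuli.
A: Extension rate ≈ 10.6 / 42 = 0.252 mm/year.
B spans 3.0 / 0.252 = 11.90 years ≈ 12 annuli.

12 annuli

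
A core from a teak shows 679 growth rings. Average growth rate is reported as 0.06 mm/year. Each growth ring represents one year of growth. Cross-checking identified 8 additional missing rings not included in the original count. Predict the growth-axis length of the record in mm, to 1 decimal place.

Adjusted count: 679 + 8 = 687 growth rings.
687 years at 0.06 mm/year gives 0.06 × 687 = 41.2 mm.

41.2 mm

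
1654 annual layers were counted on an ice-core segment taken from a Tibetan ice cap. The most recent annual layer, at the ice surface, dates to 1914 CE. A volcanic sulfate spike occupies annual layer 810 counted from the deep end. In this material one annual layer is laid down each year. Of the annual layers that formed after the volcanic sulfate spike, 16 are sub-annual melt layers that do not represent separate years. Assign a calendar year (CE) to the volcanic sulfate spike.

1654 − 810 = 844 annual layers lie beyond the volcanic sulfate spike toward the ice surface.
Removing the 16 false annual layers leaves 844 − 16 = 828 true annual layers beyond the volcanic sulfate spike.
Counting back 828 years from 1914 CE places the volcanic sulfate spike in 1914 − 828 = 1086 CE.

1086 CE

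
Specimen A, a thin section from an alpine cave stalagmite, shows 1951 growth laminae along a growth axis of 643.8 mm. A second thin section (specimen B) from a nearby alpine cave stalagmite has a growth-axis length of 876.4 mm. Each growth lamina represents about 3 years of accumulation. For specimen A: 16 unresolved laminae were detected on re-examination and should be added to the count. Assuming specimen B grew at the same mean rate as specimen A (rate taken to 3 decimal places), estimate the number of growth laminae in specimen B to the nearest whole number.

Specimen A: after corrections the count is 1951 + 16 = 1967 growth laminae.
Specimen A: multiplying by 3 years per growth lamina: 1967 × 3 = 5901 years.
A: Mean rate = 643.8 mm / 5901 years ≈ 0.109 mm per year.
Specimen B: 876.4 mm / 0.109 mm per year = 8040.37 years; at 3 years per growth lamina that is 8040.37 / 3 ≈ 2680 growth laminae.

2680 growth laminae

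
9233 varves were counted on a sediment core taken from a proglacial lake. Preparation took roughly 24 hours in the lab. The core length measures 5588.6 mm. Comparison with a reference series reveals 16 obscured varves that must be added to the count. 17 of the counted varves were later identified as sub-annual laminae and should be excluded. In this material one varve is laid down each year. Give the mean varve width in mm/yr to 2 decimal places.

0.61 mm/yr

After corrections the count is 9233 − 17 + 16 = 9232 varves.
5588.6 mm over 9232 years gives 5588.6 / 9232 ≈ 0.61 mm/yr.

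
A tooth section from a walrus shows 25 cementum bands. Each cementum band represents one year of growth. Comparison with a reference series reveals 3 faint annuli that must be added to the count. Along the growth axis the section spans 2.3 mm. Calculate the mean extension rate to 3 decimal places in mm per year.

True cementum band count = 25 + 3 = 28.
Mean rate = 2.3 mm / 28 years ≈ 0.082 mm per year.

0.082 mm per year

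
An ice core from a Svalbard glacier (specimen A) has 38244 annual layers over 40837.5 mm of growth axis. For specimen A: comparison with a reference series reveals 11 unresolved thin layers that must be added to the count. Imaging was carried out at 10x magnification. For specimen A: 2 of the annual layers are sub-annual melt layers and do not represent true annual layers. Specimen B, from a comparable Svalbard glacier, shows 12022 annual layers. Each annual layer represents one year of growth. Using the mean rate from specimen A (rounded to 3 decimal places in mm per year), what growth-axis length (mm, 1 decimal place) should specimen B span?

Specimen A: correcting the raw count gives 38244 − 2 + 11 = 38253 true annual layers.
A: Mean rate = 40837.5 mm / 38253 years ≈ 1.068 mm per year.
For B, 1.068 mm/year × 12022 years = 12839.5 mm.

12839.5 mm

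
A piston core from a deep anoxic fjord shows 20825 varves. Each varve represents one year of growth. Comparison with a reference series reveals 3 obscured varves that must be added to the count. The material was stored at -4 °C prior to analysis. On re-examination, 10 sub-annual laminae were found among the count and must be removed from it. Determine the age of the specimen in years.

20818 years

Correcting the raw count gives 20825 − 10 + 3 = 20818 true varves.
At one varve per year, that is 20818 years.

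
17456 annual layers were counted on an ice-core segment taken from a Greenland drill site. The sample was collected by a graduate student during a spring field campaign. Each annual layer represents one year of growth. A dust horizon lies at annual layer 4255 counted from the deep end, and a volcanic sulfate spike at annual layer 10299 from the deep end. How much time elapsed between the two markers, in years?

Separation: 10299 − 4255 = 6044 annual layers.
One annual layer per year makes the interval 6044 years.

6044 yr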